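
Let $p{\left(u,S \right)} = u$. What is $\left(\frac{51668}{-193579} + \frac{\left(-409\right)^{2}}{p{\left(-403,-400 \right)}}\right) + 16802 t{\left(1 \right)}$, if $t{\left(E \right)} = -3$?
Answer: $- \frac{3964692769725}{78012337} \approx -50821.0$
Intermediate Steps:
$\left(\frac{51668}{-193579} + \frac{\left(-409\right)^{2}}{p{\left(-403,-400 \right)}}\right) + 16802 t{\left(1 \right)} = \left(\frac{51668}{-193579} + \frac{\left(-409\right)^{2}}{-403}\right) + 16802 \left(-3\right) = \left(51668 \left(- \frac{1}{193579}\right) + 167281 \left(- \frac{1}{403}\right)\right) - 50406 = \left(- \frac{51668}{193579} - \frac{167281}{403}\right) - 50406 = - \frac{32402910903}{78012337} - 50406 = - \frac{3964692769725}{78012337}$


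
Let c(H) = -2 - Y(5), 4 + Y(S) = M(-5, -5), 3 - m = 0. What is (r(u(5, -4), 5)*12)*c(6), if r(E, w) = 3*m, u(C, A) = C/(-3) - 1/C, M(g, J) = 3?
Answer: -108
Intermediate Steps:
m = 3 (m = 3 - 1*0 = 3 + 0 = 3)
Y(S) = -1 (Y(S) = -4 + 3 = -1)
u(C, A) = -1/C - C/3 (u(C, A) = C*(-⅓) - 1/C = -C/3 - 1/C = -1/C - C/3)
r(E, w) = 9 (r(E, w) = 3*3 = 9)
c(H) = -1 (c(H) = -2 - 1*(-1) = -2 + 1 = -1)
(r(u(5, -4), 5)*12)*c(6) = (9*12)*(-1) = 108*(-1) = -108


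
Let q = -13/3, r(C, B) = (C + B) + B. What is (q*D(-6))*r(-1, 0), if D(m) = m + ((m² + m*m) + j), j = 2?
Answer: 884/3 ≈ 294.67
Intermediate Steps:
r(C, B) = C + 2*B (r(C, B) = (B + C) + B = C + 2*B)
q = -13/3 (q = -13*⅓ = -13/3 ≈ -4.3333)
D(m) = 2 + m + 2*m² (D(m) = m + ((m² + m*m) + 2) = m + ((m² + m²) + 2) = m + (2*m² + 2) = m + (2 + 2*m²) = 2 + m + 2*m²)
(q*D(-6))*r(-1, 0) = (-13*(2 - 6 + 2*(-6)²)/3)*(-1 + 2*0) = (-13*(2 - 6 + 2*36)/3)*(-1 + 0) = -13*(2 - 6 + 72)/3*(-1) = -13/3*68*(-1) = -884/3*(-1) = 884/3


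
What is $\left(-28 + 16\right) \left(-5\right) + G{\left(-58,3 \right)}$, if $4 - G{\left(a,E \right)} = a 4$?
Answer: $296$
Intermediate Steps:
$G{\left(a,E \right)} = 4 - 4 a$ ($G{\left(a,E \right)} = 4 - a 4 = 4 - 4 a$)
$\left(-28 + 16\right) \left(-5\right) + G{\left(-58,3 \right)} = \left(-28 + 16\right) \left(-5\right) + \left(4 - -232\right) = \left(-12\right) \left(-5\right) + \left(4 + 232\right) = 60 + 236 = 296$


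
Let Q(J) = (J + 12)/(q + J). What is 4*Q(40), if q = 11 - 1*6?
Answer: 208/45 ≈ 4.6222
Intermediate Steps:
q = 5 (q = 11 - 6 = 5)
Q(J) = (12 + J)/(5 + J) (Q(J) = (J + 12)/(5 + J) = (12 + J)/(5 + J))
4*Q(40) = 4*((12 + 40)/(5 + 40)) = 4*(52/45) = 208/45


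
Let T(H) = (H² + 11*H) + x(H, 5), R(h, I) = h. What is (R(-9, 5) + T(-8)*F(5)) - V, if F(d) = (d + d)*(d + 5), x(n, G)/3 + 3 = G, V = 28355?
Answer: -30164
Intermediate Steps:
x(n, G) = -9 + 3*G
F(d) = 2*d*(5 + d) (F(d) = (2*d)*(5 + d) = 2*d*(5 + d))
T(H) = 6 + H² + 11*H (T(H) = (H² + 11*H) + (-9 + 3*5) = (H² + 11*H) + (-9 + 15) = (H² + 11*H) + 6 = 6 + H² + 11*H)
(R(-9, 5) + T(-8)*F(5)) - V = (-9 + (6 + (-8)² + 11*(-8))*(2*5*(5 + 5))) - 1*28355 = (-9 + (6 + 64 - 88)*(2*5*10)) - 28355 = (-9 - 18*100) - 28355 = (-9 - 1800) - 28355 = -1809 - 28355 = -30164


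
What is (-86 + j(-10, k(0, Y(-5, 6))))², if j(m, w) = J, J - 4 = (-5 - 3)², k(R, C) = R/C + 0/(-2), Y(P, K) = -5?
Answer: 324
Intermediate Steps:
k(R, C) = R/C (k(R, C) = R/C + 0*(-½) = R/C + 0 = R/C)
J = 68 (J = 4 + (-5 - 3)² = 4 + (-8)² = 4 + 64 = 68)
j(m, w) = 68
(-86 + j(-10, k(0, Y(-5, 6))))² = (-86 + 68)² = (-18)² = 324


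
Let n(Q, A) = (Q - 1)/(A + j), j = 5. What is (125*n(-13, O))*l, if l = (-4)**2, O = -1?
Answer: -7000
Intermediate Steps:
l = 16
n(Q, A) = (-1 + Q)/(5 + A) (n(Q, A) = (Q - 1)/(A + 5) = (-1 + Q)/(5 + A))
(125*n(-13, O))*l = (125*((-1 - 13)/(5 - 1)))*16 = (125*(-14/4))*16 = (125*((1/4)*(-14)))*16 = (125*(-7/2))*16 = -875/2*16 = -7000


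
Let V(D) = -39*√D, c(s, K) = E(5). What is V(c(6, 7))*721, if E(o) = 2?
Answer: -28119*√2 ≈ -39766.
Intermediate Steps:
c(s, K) = 2
V(c(6, 7))*721 = -39*√2*721 = -28119*√2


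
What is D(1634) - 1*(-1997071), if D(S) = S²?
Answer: 4667027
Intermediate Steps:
D(1634) - 1*(-1997071) = 1634² - 1*(-1997071) = 2669956 + 1997071 = 4667027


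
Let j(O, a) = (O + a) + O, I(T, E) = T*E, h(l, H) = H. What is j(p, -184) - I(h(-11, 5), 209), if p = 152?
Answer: -925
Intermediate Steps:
I(T, E) = E*T
j(O, a) = a + 2*O
j(p, -184) - I(h(-11, 5), 209) = (-184 + 2*152) - 209*5 = (-184 + 304) - 1*1045 = 120 - 1045 = -925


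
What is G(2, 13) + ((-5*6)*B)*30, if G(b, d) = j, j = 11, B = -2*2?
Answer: 3611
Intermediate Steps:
B = -4
G(b, d) = 11
G(2, 13) + ((-5*6)*B)*30 = 11 + (-5*6*(-4))*30 = 11 - 30*(-4)*30 = 11 + 120*30 = 11 + 3600 = 3611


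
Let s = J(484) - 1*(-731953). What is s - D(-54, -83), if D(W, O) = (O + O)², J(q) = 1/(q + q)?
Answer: 681856297/968 ≈ 7.0440e+5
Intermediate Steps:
J(q) = 1/(2*q)
s = 708530505/968 (s = (½)/484 - 1*(-731953) = (½)*(1/484) + 731953 = 1/968 + 731953 = 708530505/968 ≈ 7.3195e+5)
D(W, O) = 4*O² (D(W, O) = (2*O)² = 4*O²)
s - D(-54, -83) = 708530505/968 - 4*(-83)² = 708530505/968 - 4*6889 = 708530505/968 - 1*27556 = 708530505/968 - 27556 = 681856297/968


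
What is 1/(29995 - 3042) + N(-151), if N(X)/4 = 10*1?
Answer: 1078121/26953 ≈ 40.000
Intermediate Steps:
N(X) = 40 (N(X) = 4*(10*1) = 4*10 = 40)
1/(29995 - 3042) + N(-151) = 1/(29995 - 3042) + 40 = 1/26953 + 40 = 1078121/26953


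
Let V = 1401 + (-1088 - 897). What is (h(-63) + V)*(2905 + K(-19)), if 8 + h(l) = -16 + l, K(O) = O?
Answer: -1936506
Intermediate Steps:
h(l) = -24 + l (h(l) = -8 + (-16 + l) = -24 + l)
V = -584 (V = 1401 - 1985 = -584)
(h(-63) + V)*(2905 + K(-19)) = ((-24 - 63) - 584)*(2905 - 19) = (-87 - 584)*2886 = -671*2886 = -1936506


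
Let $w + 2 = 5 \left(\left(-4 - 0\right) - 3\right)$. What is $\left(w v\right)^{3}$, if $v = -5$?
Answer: $6331625$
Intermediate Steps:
$w = -37$ ($w = -2 + 5 \left(\left(-4 - 0\right) - 3\right) = -2 + 5 \left(\left(-4 + 0\right) - 3\right) = -2 + 5 \left(-4 - 3\right) = -2 + 5 \left(-7\right) = -2 - 35 = -37$)
$\left(w v\right)^{3} = \left(\left(-37\right) \left(-5\right)\right)^{3} = 185^{3} = 6331625$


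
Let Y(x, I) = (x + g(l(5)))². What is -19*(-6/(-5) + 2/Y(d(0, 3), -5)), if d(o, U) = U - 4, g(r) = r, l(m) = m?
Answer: -1007/40 ≈ -25.175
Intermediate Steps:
d(o, U) = -4 + U
Y(x, I) = (5 + x)² (Y(x, I) = (x + 5)² = (5 + x)²)
-19*(-6/(-5) + 2/Y(d(0, 3), -5)) = -19*(-6/(-5) + 2/((5 + (-4 + 3))²)) = -19*(-6*(-⅕) + 2/((5 - 1)²)) = -19*(6/5 + 2/(4²)) = -19*(6/5 + 2/16) = -19*(6/5 + 2*(1/16)) = -19*(6/5 + ⅛) = -19*53/40 = -1007/40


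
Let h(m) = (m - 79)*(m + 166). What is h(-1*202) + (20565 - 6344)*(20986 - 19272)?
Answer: 24384910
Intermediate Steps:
h(m) = (-79 + m)*(166 + m)
h(-1*202) + (20565 - 6344)*(20986 - 19272) = (-13114 + (-1*202)**2 + 87*(-1*202)) + (20565 - 6344)*(20986 - 19272) = (-13114 + (-202)**2 + 87*(-202)) + 14221*1714 = (-13114 + 40804 - 17574) + 24374794 = 10116 + 24374794 = 24384910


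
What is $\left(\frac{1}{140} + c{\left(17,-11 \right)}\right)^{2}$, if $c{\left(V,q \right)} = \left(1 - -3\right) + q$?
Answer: $\frac{958441}{19600} \approx 48.9$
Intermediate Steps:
$c{\left(V,q \right)} = 4 + q$ ($c{\left(V,q \right)} = \left(1 + 3\right) + q = 4 + q$)
$\left(\frac{1}{140} + c{\left(17,-11 \right)}\right)^{2} = \left(\frac{1}{140} + \left(4 - 11\right)\right)^{2} = \left(\frac{1}{140} - 7\right)^{2} = \left(- \frac{979}{140}\right)^{2} = \frac{958441}{19600}$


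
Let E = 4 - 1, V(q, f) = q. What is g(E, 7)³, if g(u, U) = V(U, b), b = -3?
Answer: 343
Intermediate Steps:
E = 3 (E = 4 - 1*1 = 4 - 1 = 3)
g(u, U) = U
g(E, 7)³ = 7³ = 343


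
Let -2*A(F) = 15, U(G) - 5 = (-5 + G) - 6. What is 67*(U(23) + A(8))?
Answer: 1273/2 ≈ 636.50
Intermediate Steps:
U(G) = -6 + G (U(G) = 5 + ((-5 + G) - 6) = 5 + (-11 + G) = -6 + G)
A(F) = -15/2 (A(F) = -1/2*15 = -15/2)
67*(U(23) + A(8)) = 67*((-6 + 23) - 15/2) = 67*(17 - 15/2) = 67*(19/2) = 1273/2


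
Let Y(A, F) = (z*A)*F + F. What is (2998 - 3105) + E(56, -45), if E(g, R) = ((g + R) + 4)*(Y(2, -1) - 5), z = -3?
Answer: -107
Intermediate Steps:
Y(A, F) = F - 3*A*F (Y(A, F) = (-3*A)*F + F = -3*A*F + F = F - 3*A*F)
E(g, R) = 0 (E(g, R) = ((g + R) + 4)*(-(1 - 3*2) - 5) = ((R + g) + 4)*(-(1 - 6) - 5) = (4 + R + g)*(-1*(-5) - 5) = (4 + R + g)*(5 - 5) = (4 + R + g)*0 = 0)
(2998 - 3105) + E(56, -45) = (2998 - 3105) + 0 = -107 + 0 = -107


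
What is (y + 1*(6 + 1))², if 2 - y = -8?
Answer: 289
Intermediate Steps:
y = 10 (y = 2 - 1*(-8) = 2 + 8 = 10)
(y + 1*(6 + 1))² = (10 + 1*(6 + 1))² = (10 + 1*7)² = (10 + 7)² = 17² = 289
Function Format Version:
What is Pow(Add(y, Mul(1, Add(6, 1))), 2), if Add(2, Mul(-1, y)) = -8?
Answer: 289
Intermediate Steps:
y = 10 (y = Add(2, Mul(-1, -8)) = Add(2, 8) = 10)
Pow(Add(y, Mul(1, Add(6, 1))), 2) = Pow(Add(10, Mul(1, Add(6, 1))), 2) = Pow(Add(10, Mul(1, 7)), 2) = Pow(Add(10, 7), 2) = Pow(17, 2) = 289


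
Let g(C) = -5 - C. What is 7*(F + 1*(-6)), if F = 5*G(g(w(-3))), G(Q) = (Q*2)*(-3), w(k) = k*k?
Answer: 2898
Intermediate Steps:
w(k) = k²
G(Q) = -6*Q (G(Q) = (2*Q)*(-3) = -6*Q)
F = 420 (F = 5*(-6*(-5 - 1*(-3)²)) = 5*(-6*(-5 - 1*9)) = 5*(-6*(-5 - 9)) = 5*(-6*(-14)) = 5*84 = 420)
7*(F + 1*(-6)) = 7*(420 + 1*(-6)) = 7*(420 - 6) = 7*414 = 2898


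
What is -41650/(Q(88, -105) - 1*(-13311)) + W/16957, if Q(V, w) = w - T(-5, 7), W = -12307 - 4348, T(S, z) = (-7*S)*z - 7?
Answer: -461120545/109949188 ≈ -4.1939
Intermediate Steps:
T(S, z) = -7 - 7*S*z (T(S, z) = -7*S*z - 7 = -7 - 7*S*z)
W = -16655
Q(V, w) = -238 + w (Q(V, w) = w - (-7 - 7*(-5)*7) = w - (-7 + 245) = w - 1*238 = w - 238 = -238 + w)
-41650/(Q(88, -105) - 1*(-13311)) + W/16957 = -41650/((-238 - 105) - 1*(-13311)) - 16655/16957 = -41650/(-343 + 13311) - 16655*1/16957 = -41650/12968 - 16655/16957 = -41650*1/12968 - 16655/16957 = -20825/6484 - 16655/16957 = -461120545/109949188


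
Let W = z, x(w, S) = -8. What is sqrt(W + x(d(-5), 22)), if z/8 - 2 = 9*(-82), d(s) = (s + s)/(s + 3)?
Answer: 2*I*sqrt(1474) ≈ 76.785*I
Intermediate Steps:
d(s) = 2*s/(3 + s) (d(s) = (2*s)/(3 + s) = 2*s/(3 + s))
z = -5888 (z = 16 + 8*(9*(-82)) = 16 + 8*(-738) = 16 - 5904 = -5888)
W = -5888
sqrt(W + x(d(-5), 22)) = sqrt(-5888 - 8) = sqrt(-5896) = 2*I*sqrt(1474)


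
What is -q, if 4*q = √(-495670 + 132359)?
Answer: -I*√363311/4 ≈ -150.69*I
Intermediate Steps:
q = I*√363311/4 (q = √(-495670 + 132359)/4 = √(-363311)/4 = (I*√363311)/4 = I*√363311/4 ≈ 150.69*I)
-q = -I*√363311/4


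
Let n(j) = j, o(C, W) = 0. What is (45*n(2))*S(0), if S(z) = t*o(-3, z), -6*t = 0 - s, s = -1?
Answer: 0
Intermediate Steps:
t = -⅙ (t = -(0 - 1*(-1))/6 = -(0 + 1)/6 = -⅙*1 = -⅙ ≈ -0.16667)
S(z) = 0 (S(z) = -⅙*0 = 0)
(45*n(2))*S(0) = (45*2)*0 = 90*0 = 0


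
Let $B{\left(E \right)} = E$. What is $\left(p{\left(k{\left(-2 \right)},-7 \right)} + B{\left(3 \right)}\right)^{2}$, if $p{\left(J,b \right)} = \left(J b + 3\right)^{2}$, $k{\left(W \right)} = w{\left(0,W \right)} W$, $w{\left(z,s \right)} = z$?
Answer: $144$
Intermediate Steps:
$k{\left(W \right)} = 0$ ($k{\left(W \right)} = 0 W = 0$)
$p{\left(J,b \right)} = \left(3 + J b\right)^{2}$
$\left(p{\left(k{\left(-2 \right)},-7 \right)} + B{\left(3 \right)}\right)^{2} = \left(\left(3 + 0 \left(-7\right)\right)^{2} + 3\right)^{2} = \left(\left(3 + 0\right)^{2} + 3\right)^{2} = \left(3^{2} + 3\right)^{2} = \left(9 + 3\right)^{2} = 12^{2} = 144$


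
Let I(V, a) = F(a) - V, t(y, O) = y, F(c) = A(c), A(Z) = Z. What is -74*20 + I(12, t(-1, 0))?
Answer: -1493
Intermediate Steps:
F(c) = c
I(V, a) = a - V
-74*20 + I(12, t(-1, 0)) = -74*20 + (-1 - 1*12) = -1480 + (-1 - 12) = -1480 - 13 = -1493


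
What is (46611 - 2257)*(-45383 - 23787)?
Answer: -3067966180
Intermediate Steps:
(46611 - 2257)*(-45383 - 23787) = 44354*(-69170) = -3067966180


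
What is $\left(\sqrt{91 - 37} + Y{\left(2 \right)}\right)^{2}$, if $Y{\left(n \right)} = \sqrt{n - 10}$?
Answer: $46 + 24 i \sqrt{3} \approx 46.0 + 41.569 i$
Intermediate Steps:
$Y{\left(n \right)} = \sqrt{-10 + n}$
$\left(\sqrt{91 - 37} + Y{\left(2 \right)}\right)^{2} = \left(\sqrt{91 - 37} + \sqrt{-10 + 2}\right)^{2} = \left(\sqrt{54} + \sqrt{-8}\right)^{2} = \left(3 \sqrt{6} + 2 i \sqrt{2}\right)^{2}$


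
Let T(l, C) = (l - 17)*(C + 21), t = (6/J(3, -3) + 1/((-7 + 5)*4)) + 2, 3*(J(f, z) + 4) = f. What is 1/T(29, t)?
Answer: 2/501 ≈ 0.0039920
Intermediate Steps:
J(f, z) = -4 + f/3
t = -⅛ (t = (6/(-4 + (⅓)*3) + 1/((-7 + 5)*4)) + 2 = (6/(-4 + 1) + (¼)/(-2)) + 2 = (6/(-3) - ½*¼) + 2 = (6*(-⅓) - ⅛) + 2 = (-2 - ⅛) + 2 = -17/8 + 2 = -⅛ ≈ -0.12500)
T(l, C) = (-17 + l)*(21 + C)
1/T(29, t) = 1/(-357 - 17*(-⅛) + 21*29 - ⅛*29) = 1/(-357 + 17/8 + 609 - 29/8) = 1/(501/2) = 2/501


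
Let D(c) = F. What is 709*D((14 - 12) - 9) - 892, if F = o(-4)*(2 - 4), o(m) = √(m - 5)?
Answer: -892 - 4254*I ≈ -892.0 - 4254.0*I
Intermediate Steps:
o(m) = √(-5 + m)
F = -6*I (F = √(-5 - 4)*(2 - 4) = √(-9)*(-2) = (3*I)*(-2) = -6*I ≈ -6.0*I)
D(c) = -6*I
709*D((14 - 12) - 9) - 892 = 709*(-6*I) - 892 = -4254*I - 892 = -892 - 4254*I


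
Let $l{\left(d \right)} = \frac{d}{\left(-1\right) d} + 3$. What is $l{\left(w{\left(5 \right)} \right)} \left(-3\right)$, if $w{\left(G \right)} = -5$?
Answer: $-6$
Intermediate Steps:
$l{\left(d \right)} = 2$ ($l{\left(d \right)} = d \left(- \frac{1}{d}\right) + 3 = -1 + 3 = 2$)
$l{\left(w{\left(5 \right)} \right)} \left(-3\right) = 2 \left(-3\right) = -6$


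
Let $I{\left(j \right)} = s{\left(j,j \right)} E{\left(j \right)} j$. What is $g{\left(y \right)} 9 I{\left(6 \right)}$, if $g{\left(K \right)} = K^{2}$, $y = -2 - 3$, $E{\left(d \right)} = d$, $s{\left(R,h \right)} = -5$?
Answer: $-40500$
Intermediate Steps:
$y = -5$
$I{\left(j \right)} = - 5 j^{2}$ ($I{\left(j \right)} = - 5 j j = - 5 j^{2}$)
$g{\left(y \right)} 9 I{\left(6 \right)} = \left(-5\right)^{2} \cdot 9 \left(- 5 \cdot 6^{2}\right) = 25 \cdot 9 \left(\left(-5\right) 36\right) = 225 \left(-180\right) = -40500$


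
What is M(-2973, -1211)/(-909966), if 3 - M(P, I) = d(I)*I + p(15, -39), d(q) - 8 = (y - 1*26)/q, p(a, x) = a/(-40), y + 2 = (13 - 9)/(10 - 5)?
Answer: -129581/12132880 ≈ -0.010680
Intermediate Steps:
y = -6/5 (y = -2 + (13 - 9)/(10 - 5) = -2 + 4/5 = -6/5 ≈ -1.2000)
p(a, x) = -a/40 (p(a, x) = a*(-1/40) = -a/40)
d(q) = 8 - 136/(5*q) (d(q) = 8 + (-6/5 - 1*26)/q = 8 + (-6/5 - 26)/q = 8 - 136/(5*q))
M(P, I) = 27/8 - I*(8 - 136/(5*I)) (M(P, I) = 3 - ((8 - 136/(5*I))*I - 1/40*15) = 3 - (I*(8 - 136/(5*I)) - 3/8) = 3 - (-3/8 + I*(8 - 136/(5*I))) = 3 + (3/8 - I*(8 - 136/(5*I))) = 27/8 - I*(8 - 136/(5*I)))
M(-2973, -1211)/(-909966) = (1223/40 - 8*(-1211))/(-909966) = (1223/40 + 9688)*(-1/909966) = (388743/40)*(-1/909966) = -129581/12132880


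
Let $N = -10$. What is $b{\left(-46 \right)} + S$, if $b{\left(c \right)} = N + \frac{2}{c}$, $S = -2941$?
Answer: $- \frac{67874}{23} \approx -2951.0$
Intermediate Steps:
$b{\left(c \right)} = -10 + \frac{2}{c}$
$b{\left(-46 \right)} + S = \left(-10 + \frac{2}{-46}\right) - 2941 = \left(-10 + 2 \left(- \frac{1}{46}\right)\right) - 2941 = \left(-10 - \frac{1}{23}\right) - 2941 = - \frac{231}{23} - 2941 = - \frac{67874}{23}$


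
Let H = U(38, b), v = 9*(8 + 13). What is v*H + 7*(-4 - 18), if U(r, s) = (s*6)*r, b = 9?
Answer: 387674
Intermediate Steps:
U(r, s) = 6*r*s (U(r, s) = (6*s)*r = 6*r*s)
v = 189 (v = 9*21 = 189)
H = 2052 (H = 6*38*9 = 2052)
v*H + 7*(-4 - 18) = 189*2052 + 7*(-4 - 18) = 387828 + 7*(-22) = 387828 - 154 = 387674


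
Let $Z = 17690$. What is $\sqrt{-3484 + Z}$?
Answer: $\sqrt{14206} \approx 119.19$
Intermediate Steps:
$\sqrt{-3484 + Z} = \sqrt{-3484 + 17690} = \sqrt{14206}$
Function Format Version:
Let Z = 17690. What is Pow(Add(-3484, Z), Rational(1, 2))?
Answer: Pow(14206, Rational(1, 2)) ≈ 119.19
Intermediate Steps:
Pow(Add(-3484, Z), Rational(1, 2)) = Pow(Add(-3484, 17690), Rational(1, 2)) = Pow(14206, Rational(1, 2))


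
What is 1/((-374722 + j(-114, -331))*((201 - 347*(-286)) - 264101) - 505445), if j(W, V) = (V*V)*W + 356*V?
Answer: 1/2137673955451 ≈ 4.6780e-13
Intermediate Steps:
j(W, V) = 356*V + W*V² (j(W, V) = V²*W + 356*V = W*V² + 356*V = 356*V + W*V²)
1/((-374722 + j(-114, -331))*((201 - 347*(-286)) - 264101) - 505445) = 1/((-374722 - 331*(356 - 331*(-114)))*((201 - 347*(-286)) - 264101) - 505445) = 1/((-374722 - 331*(356 + 37734))*((201 + 99242) - 264101) - 505445) = 1/((-374722 - 331*38090)*(99443 - 264101) - 505445) = 1/((-374722 - 12607790)*(-164658) - 505445) = 1/(-12982512*(-164658) - 505445) = 1/(2137674460896 - 505445) = 1/2137673955451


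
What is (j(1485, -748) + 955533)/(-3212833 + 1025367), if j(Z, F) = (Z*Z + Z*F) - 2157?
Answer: -2047821/2187466 ≈ -0.93616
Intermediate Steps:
j(Z, F) = -2157 + Z**2 + F*Z (j(Z, F) = (Z**2 + F*Z) - 2157 = -2157 + Z**2 + F*Z)
(j(1485, -748) + 955533)/(-3212833 + 1025367) = ((-2157 + 1485**2 - 748*1485) + 955533)/(-3212833 + 1025367) = ((-2157 + 2205225 - 1110780) + 955533)/(-2187466) = (1092288 + 955533)*(-1/2187466) = 2047821*(-1/2187466) = -2047821/2187466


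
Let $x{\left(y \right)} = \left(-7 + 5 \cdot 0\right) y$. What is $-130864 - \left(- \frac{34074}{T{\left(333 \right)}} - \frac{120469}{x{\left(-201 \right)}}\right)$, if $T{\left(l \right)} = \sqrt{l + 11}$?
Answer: $- \frac{184005179}{1407} + \frac{17037 \sqrt{86}}{86} \approx -1.2894 \cdot 10^{5}$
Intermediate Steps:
$x{\left(y \right)} = - 7 y$ ($x{\left(y \right)} = \left(-7 + 0\right) y = - 7 y$)
$T{\left(l \right)} = \sqrt{11 + l}$
$-130864 - \left(- \frac{34074}{T{\left(333 \right)}} - \frac{120469}{x{\left(-201 \right)}}\right) = -130864 - \left(- \frac{34074}{\sqrt{11 + 333}} - \frac{120469}{\left(-7\right) \left(-201\right)}\right) = -130864 - \left(- \frac{34074}{\sqrt{344}} - \frac{120469}{1407}\right) = -130864 - \left(- \frac{34074}{2 \sqrt{86}} - \frac{120469}{1407}\right) = -130864 - \left(- 34074 \frac{\sqrt{86}}{172} - \frac{120469}{1407}\right) = -130864 - \left(- \frac{17037 \sqrt{86}}{86} - \frac{120469}{1407}\right) = -130864 - \left(- \frac{120469}{1407} - \frac{17037 \sqrt{86}}{86}\right) = -130864 + \left(\frac{120469}{1407} + \frac{17037 \sqrt{86}}{86}\right) = - \frac{184005179}{1407} + \frac{17037 \sqrt{86}}{86}$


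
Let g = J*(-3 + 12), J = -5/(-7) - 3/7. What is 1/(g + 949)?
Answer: 7/6661 ≈ 0.0010509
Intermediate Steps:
J = 2/7 (J = -5*(-⅐) - 3*⅐ = 5/7 - 3/7 = 2/7 ≈ 0.28571)
g = 18/7 (g = 2*(-3 + 12)/7 = (2/7)*9 = 18/7 ≈ 2.5714)
1/(g + 949) = 1/(18/7 + 949) = 1/(6661/7) = 7/6661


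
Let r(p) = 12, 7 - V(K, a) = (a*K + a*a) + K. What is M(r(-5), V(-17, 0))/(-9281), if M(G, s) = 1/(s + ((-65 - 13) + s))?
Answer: 1/278430 ≈ 3.5916e-6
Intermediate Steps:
V(K, a) = 7 - K - a² - K*a (V(K, a) = 7 - ((a*K + a*a) + K) = 7 - ((K*a + a²) + K) = 7 - ((a² + K*a) + K) = 7 - (K + a² + K*a) = 7 + (-K - a² - K*a) = 7 - K - a² - K*a)
M(G, s) = 1/(-78 + 2*s) (M(G, s) = 1/(s + (-78 + s)) = 1/(-78 + 2*s))
M(r(-5), V(-17, 0))/(-9281) = (1/(2*(-39 + (7 - 1*(-17) - 1*0² - 1*(-17)*0))))/(-9281) = (1/(2*(-39 + (7 + 17 - 1*0 + 0))))*(-1/9281) = (1/(2*(-39 + (7 + 17 + 0 + 0))))*(-1/9281) = (1/(2*(-39 + 24)))*(-1/9281) = ((½)/(-15))*(-1/9281) = ((½)*(-1/15))*(-1/9281) = -1/30*(-1/9281) = 1/278430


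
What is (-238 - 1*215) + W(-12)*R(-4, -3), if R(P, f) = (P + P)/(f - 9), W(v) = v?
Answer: -461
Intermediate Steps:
R(P, f) = 2*P/(-9 + f) (R(P, f) = (2*P)/(-9 + f) = 2*P/(-9 + f))
(-238 - 1*215) + W(-12)*R(-4, -3) = (-238 - 1*215) - 24*(-4)/(-9 - 3) = (-238 - 215) - 24*(-4)/(-12) = -453 - 24*(-4)*(-1)/12 = -453 - 12*2/3 = -453 - 8 = -461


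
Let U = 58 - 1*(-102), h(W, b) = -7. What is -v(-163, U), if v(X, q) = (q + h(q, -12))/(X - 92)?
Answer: 3/5 ≈ 0.60000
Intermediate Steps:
U = 160 (U = 58 + 102 = 160)
v(X, q) = (-7 + q)/(-92 + X) (v(X, q) = (q - 7)/(X - 92) = (-7 + q)/(-92 + X))
-v(-163, U) = -(-7 + 160)/(-92 - 163) = -153/(-255) = -(-1)*153/255 = -1*(-3/5) = 3/5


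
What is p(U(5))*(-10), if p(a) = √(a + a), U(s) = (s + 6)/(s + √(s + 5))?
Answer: -10*√22/√(5 + √10) ≈ -16.417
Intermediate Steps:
U(s) = (6 + s)/(s + √(5 + s))
p(a) = √2*√a (p(a) = √(2*a) = √2*√a)
p(U(5))*(-10) = (√2*√((6 + 5)/(5 + √(5 + 5))))*(-10) = (√2*√(11/(5 + √10)))*(-10) = (√2*(√11/√(5 + √10)))*(-10) = (√22/√(5 + √10))*(-10) = -10*√22/√(5 + √10)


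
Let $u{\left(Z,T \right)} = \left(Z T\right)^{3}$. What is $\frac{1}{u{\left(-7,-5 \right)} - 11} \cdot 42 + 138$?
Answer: $\frac{985879}{7144} \approx 138.0$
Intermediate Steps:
$u{\left(Z,T \right)} = T^{3} Z^{3}$ ($u{\left(Z,T \right)} = \left(T Z\right)^{3} = T^{3} Z^{3}$)
$\frac{1}{u{\left(-7,-5 \right)} - 11} \cdot 42 + 138 = \frac{1}{\left(-5\right)^{3} \left(-7\right)^{3} - 11} \cdot 42 + 138 = \frac{1}{\left(-125\right) \left(-343\right) - 11} \cdot 42 + 138 = \frac{1}{42875 - 11} \cdot 42 + 138 = \frac{1}{42864} \cdot 42 + 138 = \frac{7}{7144} + 138 = \frac{985879}{7144}$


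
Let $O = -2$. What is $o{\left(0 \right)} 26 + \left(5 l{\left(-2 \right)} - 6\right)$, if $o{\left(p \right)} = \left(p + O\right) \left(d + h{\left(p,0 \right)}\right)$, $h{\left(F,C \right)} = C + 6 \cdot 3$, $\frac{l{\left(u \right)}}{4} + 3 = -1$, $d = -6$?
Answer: $-710$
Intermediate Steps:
$l{\left(u \right)} = -16$ ($l{\left(u \right)} = -12 + 4 \left(-1\right) = -12 - 4 = -16$)
$h{\left(F,C \right)} = 18 + C$ ($h{\left(F,C \right)} = C + 18 = 18 + C$)
$o{\left(p \right)} = -24 + 12 p$ ($o{\left(p \right)} = \left(p - 2\right) \left(-6 + \left(18 + 0\right)\right) = \left(-2 + p\right) \left(-6 + 18\right) = \left(-2 + p\right) 12 = -24 + 12 p$)
$o{\left(0 \right)} 26 + \left(5 l{\left(-2 \right)} - 6\right) = \left(-24 + 12 \cdot 0\right) 26 + \left(5 \left(-16\right) - 6\right) = \left(-24 + 0\right) 26 - 86 = \left(-24\right) 26 - 86 = -624 - 86 = -710$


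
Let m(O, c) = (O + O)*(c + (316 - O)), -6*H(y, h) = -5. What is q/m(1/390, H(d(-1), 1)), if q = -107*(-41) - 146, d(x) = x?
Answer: 53754675/20594 ≈ 2610.2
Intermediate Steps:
H(y, h) = ⅚ (H(y, h) = -⅙*(-5) = ⅚)
m(O, c) = 2*O*(316 + c - O) (m(O, c) = (2*O)*(316 + c - O) = 2*O*(316 + c - O))
q = 4241 (q = 4387 - 146 = 4241)
q/m(1/390, H(d(-1), 1)) = 4241/((2*(316 + ⅚ - 1/390)/390)) = 4241/((2*(1/390)*(316 + ⅚ - 1*1/390))) = 4241/((2*(1/390)*(316 + ⅚ - 1/390))) = 4241/((2*(1/390)*(20594/65))) = 4241/(20594/12675) = 4241*(12675/20594) = 53754675/20594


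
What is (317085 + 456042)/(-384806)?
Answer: -773127/384806 ≈ -2.0091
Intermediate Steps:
(317085 + 456042)/(-384806) = 773127*(-1/384806) = -773127/384806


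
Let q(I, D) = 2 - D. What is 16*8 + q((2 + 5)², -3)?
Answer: 133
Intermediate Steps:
16*8 + q((2 + 5)², -3) = 16*8 + (2 - 1*(-3)) = 128 + (2 + 3) = 128 + 5 = 133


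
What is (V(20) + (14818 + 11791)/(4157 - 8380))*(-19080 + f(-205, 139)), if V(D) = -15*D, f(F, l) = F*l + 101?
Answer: 1497757226/103 ≈ 1.4541e+7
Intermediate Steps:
f(F, l) = 101 + F*l
(V(20) + (14818 + 11791)/(4157 - 8380))*(-19080 + f(-205, 139)) = (-15*20 + (14818 + 11791)/(4157 - 8380))*(-19080 + (101 - 205*139)) = (-300 + 26609/(-4223))*(-19080 + (101 - 28495)) = (-300 + 26609*(-1/4223))*(-19080 - 28394) = (-300 - 649/103)*(-47474) = -31549/103*(-47474) = 1497757226/103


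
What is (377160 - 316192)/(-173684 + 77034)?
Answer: -30484/48325 ≈ -0.63081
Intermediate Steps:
(377160 - 316192)/(-173684 + 77034) = 60968/(-96650) = 60968*(-1/96650) = -30484/48325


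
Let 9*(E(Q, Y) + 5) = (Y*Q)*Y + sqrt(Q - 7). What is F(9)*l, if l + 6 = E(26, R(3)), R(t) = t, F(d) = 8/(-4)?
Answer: -30 - 2*sqrt(19)/9 ≈ -30.969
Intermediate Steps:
F(d) = -2 (F(d) = 8*(-1/4) = -2)
E(Q, Y) = -5 + sqrt(-7 + Q)/9 + Q*Y**2/9 (E(Q, Y) = -5 + ((Y*Q)*Y + sqrt(Q - 7))/9 = -5 + ((Q*Y)*Y + sqrt(-7 + Q))/9 = -5 + (Q*Y**2 + sqrt(-7 + Q))/9 = -5 + (sqrt(-7 + Q) + Q*Y**2)/9 = -5 + (sqrt(-7 + Q)/9 + Q*Y**2/9) = -5 + sqrt(-7 + Q)/9 + Q*Y**2/9)
l = 15 + sqrt(19)/9 (l = -6 + (-5 + sqrt(-7 + 26)/9 + (1/9)*26*3**2) = -6 + (-5 + sqrt(19)/9 + (1/9)*26*9) = -6 + (-5 + sqrt(19)/9 + 26) = -6 + (21 + sqrt(19)/9) = 15 + sqrt(19)/9 ≈ 15.484)
F(9)*l = -2*(15 + sqrt(19)/9) = -30 - 2*sqrt(19)/9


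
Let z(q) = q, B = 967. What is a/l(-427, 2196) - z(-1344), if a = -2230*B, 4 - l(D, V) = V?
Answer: 2551229/1096 ≈ 2327.8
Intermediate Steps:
l(D, V) = 4 - V
a = -2156410 (a = -2230*967 = -2156410)
a/l(-427, 2196) - z(-1344) = -2156410/(4 - 1*2196) - 1*(-1344) = -2156410/(4 - 2196) + 1344 = -2156410/(-2192) + 1344 = -2156410*(-1/2192) + 1344 = 1078205/1096 + 1344 = 2551229/1096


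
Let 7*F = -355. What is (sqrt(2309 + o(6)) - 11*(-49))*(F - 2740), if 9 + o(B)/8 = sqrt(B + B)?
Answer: -1504195 - 19535*sqrt(2237 + 16*sqrt(3))/7 ≈ -1.6370e+6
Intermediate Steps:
F = -355/7 (F = (1/7)*(-355) = -355/7 ≈ -50.714)
o(B) = -72 + 8*sqrt(2)*sqrt(B) (o(B) = -72 + 8*sqrt(B + B) = -72 + 8*sqrt(2*B) = -72 + 8*(sqrt(2)*sqrt(B)) = -72 + 8*sqrt(2)*sqrt(B))
(sqrt(2309 + o(6)) - 11*(-49))*(F - 2740) = (sqrt(2309 + (-72 + 8*sqrt(2)*sqrt(6))) - 11*(-49))*(-355/7 - 2740) = (sqrt(2309 + (-72 + 16*sqrt(3))) + 539)*(-19535/7) = (sqrt(2237 + 16*sqrt(3)) + 539)*(-19535/7) = (539 + sqrt(2237 + 16*sqrt(3)))*(-19535/7) = -1504195 - 19535*sqrt(2237 + 16*sqrt(3))/7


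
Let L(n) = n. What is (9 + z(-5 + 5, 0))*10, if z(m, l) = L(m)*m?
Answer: 90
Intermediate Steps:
z(m, l) = m² (z(m, l) = m*m = m²)
(9 + z(-5 + 5, 0))*10 = (9 + (-5 + 5)²)*10 = (9 + 0²)*10 = (9 + 0)*10 = 9*10 = 90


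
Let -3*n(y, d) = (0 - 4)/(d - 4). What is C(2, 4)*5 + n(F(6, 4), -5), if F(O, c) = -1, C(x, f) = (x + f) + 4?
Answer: 1346/27 ≈ 49.852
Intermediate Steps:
C(x, f) = 4 + f + x (C(x, f) = (f + x) + 4 = 4 + f + x)
n(y, d) = 4/(3*(-4 + d)) (n(y, d) = -(0 - 4)/(3*(d - 4)) = -(-4)/(3*(-4 + d)) = 4/(3*(-4 + d)))
C(2, 4)*5 + n(F(6, 4), -5) = (4 + 4 + 2)*5 + 4/(3*(-4 - 5)) = 10*5 + (4/3)/(-9) = 50 + (4/3)*(-1/9) = 50 - 4/27 = 1346/27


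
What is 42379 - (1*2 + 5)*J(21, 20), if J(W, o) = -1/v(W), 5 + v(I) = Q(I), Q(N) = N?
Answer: 678071/16 ≈ 42379.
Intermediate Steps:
v(I) = -5 + I
J(W, o) = -1/(-5 + W)
42379 - (1*2 + 5)*J(21, 20) = 42379 - (1*2 + 5)*(-1/(-5 + 21)) = 42379 - (2 + 5)*(-1/16) = 42379 - 7*(-1*1/16) = 42379 - 7*(-1)/16 = 42379 - 1*(-7/16) = 42379 + 7/16 = 678071/16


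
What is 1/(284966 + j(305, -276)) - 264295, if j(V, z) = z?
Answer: -75242143549/284690 ≈ -2.6430e+5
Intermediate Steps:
1/(284966 + j(305, -276)) - 264295 = 1/(284966 - 276) - 264295 = 1/284690 - 264295 = -75242143549/284690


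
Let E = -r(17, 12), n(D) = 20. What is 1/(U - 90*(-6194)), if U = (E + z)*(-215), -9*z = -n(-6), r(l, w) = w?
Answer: 9/5036060 ≈ 1.7871e-6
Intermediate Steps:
E = -12 (E = -1*12 = -12)
z = 20/9 (z = -(-1)*20/9 = -1/9*(-20) = 20/9 ≈ 2.2222)
U = 18920/9 (U = (-12 + 20/9)*(-215) = -88/9*(-215) = 18920/9 ≈ 2102.2)
1/(U - 90*(-6194)) = 1/(18920/9 - 90*(-6194)) = 1/(18920/9 + 557460) = 1/(5036060/9) = 9/5036060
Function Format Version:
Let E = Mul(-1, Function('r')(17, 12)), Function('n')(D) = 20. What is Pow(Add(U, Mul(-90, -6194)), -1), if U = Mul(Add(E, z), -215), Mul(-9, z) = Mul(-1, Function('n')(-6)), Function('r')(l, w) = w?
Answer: Rational(9, 5036060) ≈ 1.7871e-6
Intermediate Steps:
E = -12 (E = Mul(-1, 12) = -12)
z = Rational(20, 9) (z = Mul(Rational(-1, 9), Mul(-1, 20)) = Mul(Rational(-1, 9), -20) = Rational(20, 9) ≈ 2.2222)
U = Rational(18920, 9) (U = Mul(Add(-12, Rational(20, 9)), -215) = Mul(Rational(-88, 9), -215) = Rational(18920, 9) ≈ 2102.2)
Pow(Add(U, Mul(-90, -6194)), -1) = Pow(Add(Rational(18920, 9), Mul(-90, -6194)), -1) = Pow(Add(Rational(18920, 9), 557460), -1) = Pow(Rational(5036060, 9), -1) = Rational(9, 5036060)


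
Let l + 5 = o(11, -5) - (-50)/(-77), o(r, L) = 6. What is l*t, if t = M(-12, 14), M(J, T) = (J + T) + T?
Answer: 432/77 ≈ 5.6104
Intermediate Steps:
M(J, T) = J + 2*T
t = 16 (t = -12 + 2*14 = -12 + 28 = 16)
l = 27/77 (l = -5 + (6 - (-50)/(-77)) = -5 + (6 - (-50)*(-1)/77) = -5 + (6 - 1*50/77) = -5 + (6 - 50/77) = -5 + 412/77 = 27/77 ≈ 0.35065)
l*t = (27/77)*16 = 432/77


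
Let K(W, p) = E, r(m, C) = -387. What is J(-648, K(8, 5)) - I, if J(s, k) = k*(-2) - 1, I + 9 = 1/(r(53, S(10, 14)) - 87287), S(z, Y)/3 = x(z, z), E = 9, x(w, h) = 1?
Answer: -876739/87674 ≈ -10.000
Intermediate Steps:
S(z, Y) = 3 (S(z, Y) = 3*1 = 3)
I = -789067/87674 (I = -9 + 1/(-387 - 87287) = -9 + 1/(-87674) = -9 - 1/87674 = -789067/87674 ≈ -9.0000)
K(W, p) = 9
J(s, k) = -1 - 2*k (J(s, k) = -2*k - 1 = -1 - 2*k)
J(-648, K(8, 5)) - I = (-1 - 2*9) - 1*(-789067/87674) = (-1 - 18) + 789067/87674 = -19 + 789067/87674 = -876739/87674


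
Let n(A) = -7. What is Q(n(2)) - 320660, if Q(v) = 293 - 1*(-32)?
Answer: -320335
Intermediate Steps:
Q(v) = 325 (Q(v) = 293 + 32 = 325)
Q(n(2)) - 320660 = 325 - 320660 = -320335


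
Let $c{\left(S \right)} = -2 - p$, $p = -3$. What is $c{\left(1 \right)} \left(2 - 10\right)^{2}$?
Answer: $64$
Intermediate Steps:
$c{\left(S \right)} = 1$ ($c{\left(S \right)} = -2 - -3 = -2 + 3 = 1$)
$c{\left(1 \right)} \left(2 - 10\right)^{2} = 1 \left(2 - 10\right)^{2} = 1 \left(-8\right)^{2} = 1 \cdot 64 = 64$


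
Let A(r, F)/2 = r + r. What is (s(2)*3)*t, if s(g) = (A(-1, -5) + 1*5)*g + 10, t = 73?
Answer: 2628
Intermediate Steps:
A(r, F) = 4*r (A(r, F) = 2*(r + r) = 2*(2*r) = 4*r)
s(g) = 10 + g (s(g) = (4*(-1) + 1*5)*g + 10 = (-4 + 5)*g + 10 = 1*g + 10 = g + 10 = 10 + g)
(s(2)*3)*t = ((10 + 2)*3)*73 = (12*3)*73 = 36*73 = 2628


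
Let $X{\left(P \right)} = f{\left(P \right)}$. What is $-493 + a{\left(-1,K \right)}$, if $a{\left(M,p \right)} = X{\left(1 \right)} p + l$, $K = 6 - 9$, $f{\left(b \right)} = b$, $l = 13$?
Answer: $-483$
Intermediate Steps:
$K = -3$ ($K = 6 - 9 = -3$)
$X{\left(P \right)} = P$
$a{\left(M,p \right)} = 13 + p$ ($a{\left(M,p \right)} = 1 p + 13 = p + 13 = 13 + p$)
$-493 + a{\left(-1,K \right)} = -493 + \left(13 - 3\right) = -493 + 10 = -483$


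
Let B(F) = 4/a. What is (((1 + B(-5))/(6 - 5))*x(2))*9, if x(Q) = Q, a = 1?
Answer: 90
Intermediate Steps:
B(F) = 4 (B(F) = 4/1 = 4*1 = 4)
(((1 + B(-5))/(6 - 5))*x(2))*9 = (((1 + 4)/(6 - 5))*2)*9 = ((5/1)*2)*9 = ((5*1)*2)*9 = (5*2)*9 = 10*9 = 90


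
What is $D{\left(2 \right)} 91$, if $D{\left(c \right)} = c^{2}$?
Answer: $364$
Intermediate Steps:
$D{\left(2 \right)} 91 = 2^{2} \cdot 91 = 4 \cdot 91 = 364$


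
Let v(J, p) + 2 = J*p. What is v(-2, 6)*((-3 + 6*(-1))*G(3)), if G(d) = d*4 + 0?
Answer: 1512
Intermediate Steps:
G(d) = 4*d (G(d) = 4*d + 0 = 4*d)
v(J, p) = -2 + J*p
v(-2, 6)*((-3 + 6*(-1))*G(3)) = (-2 - 2*6)*((-3 + 6*(-1))*(4*3)) = (-2 - 12)*((-3 - 6)*12) = -(-126)*12 = -14*(-108) = 1512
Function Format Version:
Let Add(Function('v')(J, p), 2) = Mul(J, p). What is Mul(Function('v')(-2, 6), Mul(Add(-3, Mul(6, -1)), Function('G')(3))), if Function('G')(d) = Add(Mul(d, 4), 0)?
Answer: 1512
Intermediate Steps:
Function('G')(d) = Mul(4, d) (Function('G')(d) = Add(Mul(4, d), 0) = Mul(4, d))
Function('v')(J, p) = Add(-2, Mul(J, p))
Mul(Function('v')(-2, 6), Mul(Add(-3, Mul(6, -1)), Function('G')(3))) = Mul(Add(-2, Mul(-2, 6)), Mul(Add(-3, Mul(6, -1)), Mul(4, 3))) = Mul(Add(-2, -12), Mul(Add(-3, -6), 12)) = Mul(-14, Mul(-9, 12)) = Mul(-14, -108) = 1512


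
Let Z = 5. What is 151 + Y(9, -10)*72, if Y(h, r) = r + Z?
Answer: -209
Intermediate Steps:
Y(h, r) = 5 + r (Y(h, r) = r + 5 = 5 + r)
151 + Y(9, -10)*72 = 151 + (5 - 10)*72 = 151 - 5*72 = 151 - 360 = -209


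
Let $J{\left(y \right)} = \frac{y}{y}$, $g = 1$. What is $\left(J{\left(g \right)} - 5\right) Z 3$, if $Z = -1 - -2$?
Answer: $-12$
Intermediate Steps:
$J{\left(y \right)} = 1$
$Z = 1$ ($Z = -1 + 2 = 1$)
$\left(J{\left(g \right)} - 5\right) Z 3 = \left(1 - 5\right) 1 \cdot 3 = \left(-4\right) 1 \cdot 3 = \left(-4\right) 3 = -12$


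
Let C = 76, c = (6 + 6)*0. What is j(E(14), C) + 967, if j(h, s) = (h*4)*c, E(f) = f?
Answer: 967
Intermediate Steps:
c = 0 (c = 12*0 = 0)
j(h, s) = 0 (j(h, s) = (h*4)*0 = (4*h)*0 = 0)
j(E(14), C) + 967 = 0 + 967 = 967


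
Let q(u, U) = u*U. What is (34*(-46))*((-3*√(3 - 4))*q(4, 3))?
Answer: 56304*I ≈ 56304.0*I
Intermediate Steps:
q(u, U) = U*u
(34*(-46))*((-3*√(3 - 4))*q(4, 3)) = (34*(-46))*((-3*√(3 - 4))*(3*4)) = -1564*(-3*I)*12 = -(-56304)*I = 56304*I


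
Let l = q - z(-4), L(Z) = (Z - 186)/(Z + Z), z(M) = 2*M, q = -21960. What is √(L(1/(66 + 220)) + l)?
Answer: I*√194198/2 ≈ 220.34*I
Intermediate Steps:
L(Z) = (-186 + Z)/(2*Z) (L(Z) = (-186 + Z)/((2*Z)) = (-186 + Z)*(1/(2*Z)) = (-186 + Z)/(2*Z))
l = -21952 (l = -21960 - 2*(-4) = -21960 - 1*(-8) = -21960 + 8 = -21952)
√(L(1/(66 + 220)) + l) = √((-186 + 1/(66 + 220))/(2*(1/(66 + 220))) - 21952) = √((-186 + 1/286)/(2*(1/286)) - 21952) = √((½)*286*(-53195/286) - 21952) = √(-53195/2 - 21952) = √(-97099/2) = I*√194198/2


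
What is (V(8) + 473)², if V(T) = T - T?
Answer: 223729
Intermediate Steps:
V(T) = 0
(V(8) + 473)² = (0 + 473)² = 473² = 223729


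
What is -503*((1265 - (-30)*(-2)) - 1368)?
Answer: 81989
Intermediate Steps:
-503*((1265 - (-30)*(-2)) - 1368) = -503*((1265 - 30*2) - 1368) = -503*((1265 - 60) - 1368) = -503*(1205 - 1368) = -503*(-163) = 81989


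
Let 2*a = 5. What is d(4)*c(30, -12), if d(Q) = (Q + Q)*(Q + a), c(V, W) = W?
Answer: -624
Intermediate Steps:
a = 5/2 (a = (½)*5 = 5/2 ≈ 2.5000)
d(Q) = 2*Q*(5/2 + Q) (d(Q) = (Q + Q)*(Q + 5/2) = (2*Q)*(5/2 + Q) = 2*Q*(5/2 + Q))
d(4)*c(30, -12) = (4*(5 + 2*4))*(-12) = (4*(5 + 8))*(-12) = (4*13)*(-12) = 52*(-12) = -624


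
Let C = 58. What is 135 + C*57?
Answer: 3441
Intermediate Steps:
135 + C*57 = 135 + 58*57 = 135 + 3306 = 3441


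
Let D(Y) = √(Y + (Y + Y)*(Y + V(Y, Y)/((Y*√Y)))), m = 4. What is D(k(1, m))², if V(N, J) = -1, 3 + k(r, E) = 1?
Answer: 6 + I*√2 ≈ 6.0 + 1.4142*I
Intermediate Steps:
k(r, E) = -2 (k(r, E) = -3 + 1 = -2)
D(Y) = √(Y + 2*Y*(Y - 1/Y^(3/2))) (D(Y) = √(Y + (Y + Y)*(Y - 1/(Y*√Y))) = √(Y + (2*Y)*(Y - 1/(Y^(3/2)))) = √(Y + (2*Y)*(Y - 1/Y^(3/2))) = √(Y + 2*Y*(Y - 1/Y^(3/2))))
D(k(1, m))² = (√(-2 - (-1)*I*√2 + 2*(-2)²))² = (√(-2 - (-1)*I*√2 + 2*4))² = (√(-2 + I*√2 + 8))² = (√(6 + I*√2))² = 6 + I*√2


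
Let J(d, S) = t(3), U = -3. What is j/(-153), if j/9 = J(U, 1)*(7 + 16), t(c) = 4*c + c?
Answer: -345/17 ≈ -20.294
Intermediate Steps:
t(c) = 5*c
J(d, S) = 15 (J(d, S) = 5*3 = 15)
j = 3105 (j = 9*(15*(7 + 16)) = 9*(15*23) = 9*345 = 3105)
j/(-153) = 3105/(-153) = 3105*(-1/153) = -345/17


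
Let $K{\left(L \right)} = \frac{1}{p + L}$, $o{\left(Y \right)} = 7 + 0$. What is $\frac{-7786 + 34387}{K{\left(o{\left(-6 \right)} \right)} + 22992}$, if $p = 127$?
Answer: $\frac{3564534}{3080929} \approx 1.157$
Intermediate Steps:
$o{\left(Y \right)} = 7$
$K{\left(L \right)} = \frac{1}{127 + L}$
$\frac{-7786 + 34387}{K{\left(o{\left(-6 \right)} \right)} + 22992} = \frac{-7786 + 34387}{\frac{1}{127 + 7} + 22992} = \frac{26601}{\frac{1}{134} + 22992} = \frac{26601}{\frac{3080929}{134}} = 26601 \cdot \frac{134}{3080929} = \frac{3564534}{3080929}$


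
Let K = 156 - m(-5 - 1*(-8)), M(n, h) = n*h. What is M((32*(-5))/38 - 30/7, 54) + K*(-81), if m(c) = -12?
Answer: -1870884/133 ≈ -14067.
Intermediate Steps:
M(n, h) = h*n
K = 168 (K = 156 - 1*(-12) = 156 + 12 = 168)
M((32*(-5))/38 - 30/7, 54) + K*(-81) = 54*((32*(-5))/38 - 30/7) + 168*(-81) = 54*(-160*1/38 - 30*⅐) - 13608 = 54*(-80/19 - 30/7) - 13608 = 54*(-1130/133) - 13608 = -61020/133 - 13608 = -1870884/133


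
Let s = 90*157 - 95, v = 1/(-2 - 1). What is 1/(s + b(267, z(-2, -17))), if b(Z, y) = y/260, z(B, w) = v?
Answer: 780/10947299 ≈ 7.1250e-5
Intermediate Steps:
v = -⅓ (v = 1/(-3) = -⅓ ≈ -0.33333)
z(B, w) = -⅓
s = 14035 (s = 14130 - 95 = 14035)
b(Z, y) = y/260 (b(Z, y) = y*(1/260) = y/260)
1/(s + b(267, z(-2, -17))) = 1/(14035 + (1/260)*(-⅓)) = 1/(14035 - 1/780) = 1/(10947299/780) = 780/10947299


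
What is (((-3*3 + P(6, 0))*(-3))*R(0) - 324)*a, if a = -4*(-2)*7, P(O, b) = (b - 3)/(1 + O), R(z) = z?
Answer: -18144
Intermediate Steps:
P(O, b) = (-3 + b)/(1 + O)
a = 56 (a = 8*7 = 56)
(((-3*3 + P(6, 0))*(-3))*R(0) - 324)*a = (((-3*3 + (-3 + 0)/(1 + 6))*(-3))*0 - 324)*56 = (((-9 - 3/7)*(-3))*0 - 324)*56 = (-66/7*(-3)*0 - 324)*56 = ((198/7)*0 - 324)*56 = (0 - 324)*56 = -324*56 = -18144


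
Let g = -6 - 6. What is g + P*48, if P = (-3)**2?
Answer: 420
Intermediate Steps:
g = -12
P = 9
g + P*48 = -12 + 9*48 = -12 + 432 = 420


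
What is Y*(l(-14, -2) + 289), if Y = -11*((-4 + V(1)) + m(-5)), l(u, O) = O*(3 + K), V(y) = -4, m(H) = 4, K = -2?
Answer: 12628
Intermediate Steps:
l(u, O) = O (l(u, O) = O*(3 - 2) = O*1 = O)
Y = 44 (Y = -11*((-4 - 4) + 4) = -11*(-8 + 4) = -11*(-4) = 44)
Y*(l(-14, -2) + 289) = 44*(-2 + 289) = 44*287 = 12628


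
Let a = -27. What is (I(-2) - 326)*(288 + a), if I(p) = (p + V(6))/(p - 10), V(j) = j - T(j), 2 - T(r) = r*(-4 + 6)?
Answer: -170781/2 ≈ -85391.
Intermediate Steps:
T(r) = 2 - 2*r (T(r) = 2 - r*(-4 + 6) = 2 - r*2 = 2 - 2*r)
V(j) = -2 + 3*j (V(j) = j - (2 - 2*j) = j + (-2 + 2*j) = -2 + 3*j)
I(p) = (16 + p)/(-10 + p) (I(p) = (p + (-2 + 3*6))/(p - 10) = (p + (-2 + 18))/(-10 + p) = (p + 16)/(-10 + p) = (16 + p)/(-10 + p))
(I(-2) - 326)*(288 + a) = ((16 - 2)/(-10 - 2) - 326)*(288 - 27) = (14/(-12) - 326)*261 = (-1/12*14 - 326)*261 = (-7/6 - 326)*261 = -1963/6*261 = -170781/2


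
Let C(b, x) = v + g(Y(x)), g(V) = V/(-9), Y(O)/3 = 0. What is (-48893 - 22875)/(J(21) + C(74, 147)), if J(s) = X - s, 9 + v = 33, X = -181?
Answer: 35884/89 ≈ 403.19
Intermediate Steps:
Y(O) = 0 (Y(O) = 3*0 = 0)
v = 24 (v = -9 + 33 = 24)
g(V) = -V/9 (g(V) = V*(-1/9) = -V/9)
J(s) = -181 - s
C(b, x) = 24 (C(b, x) = 24 - 1/9*0 = 24 + 0 = 24)
(-48893 - 22875)/(J(21) + C(74, 147)) = (-48893 - 22875)/((-181 - 1*21) + 24) = -71768/((-181 - 21) + 24) = -71768/(-202 + 24) = -71768/(-178) = -71768*(-1/178) = 35884/89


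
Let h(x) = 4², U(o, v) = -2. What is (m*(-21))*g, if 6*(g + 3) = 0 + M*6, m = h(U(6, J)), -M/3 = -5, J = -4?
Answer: -4032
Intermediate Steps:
M = 15 (M = -3*(-5) = 15)
h(x) = 16
m = 16
g = 12 (g = -3 + (0 + 15*6)/6 = -3 + (0 + 90)/6 = -3 + (⅙)*90 = -3 + 15 = 12)
(m*(-21))*g = (16*(-21))*12 = -336*12 = -4032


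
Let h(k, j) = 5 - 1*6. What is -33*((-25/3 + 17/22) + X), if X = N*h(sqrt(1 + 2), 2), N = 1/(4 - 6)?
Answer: 233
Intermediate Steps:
h(k, j) = -1 (h(k, j) = 5 - 6 = -1)
N = -1/2 (N = 1/(-2) = -1/2 ≈ -0.50000)
X = 1/2 (X = -1/2*(-1) = 1/2 ≈ 0.50000)
-33*((-25/3 + 17/22) + X) = -33*((-25/3 + 17/22) + 1/2) = -33*(-499/66 + 1/2) = -33*(-233/33) = 233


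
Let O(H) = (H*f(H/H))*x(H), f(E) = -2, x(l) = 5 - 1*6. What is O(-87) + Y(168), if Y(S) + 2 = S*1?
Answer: -8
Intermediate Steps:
x(l) = -1 (x(l) = 5 - 6 = -1)
Y(S) = -2 + S (Y(S) = -2 + S*1 = -2 + S)
O(H) = 2*H (O(H) = (H*(-2))*(-1) = -2*H*(-1) = 2*H)
O(-87) + Y(168) = 2*(-87) + (-2 + 168) = -174 + 166 = -8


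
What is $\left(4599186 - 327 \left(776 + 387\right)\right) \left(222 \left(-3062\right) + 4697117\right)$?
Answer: $16948750311405$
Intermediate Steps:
$\left(4599186 - 327 \left(776 + 387\right)\right) \left(222 \left(-3062\right) + 4697117\right) = \left(4599186 - 380301\right) \left(-679764 + 4697117\right) = \left(4599186 - 380301\right) 4017353 = 4218885 \cdot 4017353 = 16948750311405$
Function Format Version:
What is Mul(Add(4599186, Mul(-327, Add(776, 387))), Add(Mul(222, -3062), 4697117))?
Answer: 16948750311405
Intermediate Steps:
Mul(Add(4599186, Mul(-327, Add(776, 387))), Add(Mul(222, -3062), 4697117)) = Mul(Add(4599186, Mul(-327, 1163)), Add(-679764, 4697117)) = Mul(Add(4599186, -380301), 4017353) = Mul(4218885, 4017353) = 16948750311405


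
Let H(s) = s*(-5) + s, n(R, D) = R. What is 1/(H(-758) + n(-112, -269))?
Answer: 1/2920 ≈ 0.00034247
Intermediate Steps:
H(s) = -4*s (H(s) = -5*s + s = -4*s)
1/(H(-758) + n(-112, -269)) = 1/(-4*(-758) - 112) = 1/(3032 - 112) = 1/2920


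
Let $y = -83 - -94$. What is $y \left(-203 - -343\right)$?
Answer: $1540$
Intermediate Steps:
$y = 11$ ($y = -83 + 94 = 11$)
$y \left(-203 - -343\right) = 11 \left(-203 - -343\right) = 11 \left(-203 + 343\right) = 11 \cdot 140 = 1540$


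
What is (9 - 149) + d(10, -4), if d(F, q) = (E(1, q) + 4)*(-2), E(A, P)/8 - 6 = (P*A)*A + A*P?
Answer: -116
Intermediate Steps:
E(A, P) = 48 + 8*A*P + 8*P*A**2 (E(A, P) = 48 + 8*((P*A)*A + A*P) = 48 + 8*((A*P)*A + A*P) = 48 + 8*(P*A**2 + A*P) = 48 + 8*(A*P + P*A**2) = 48 + (8*A*P + 8*P*A**2) = 48 + 8*A*P + 8*P*A**2)
d(F, q) = -104 - 32*q (d(F, q) = ((48 + 8*1*q + 8*q*1**2) + 4)*(-2) = ((48 + 8*q + 8*q*1) + 4)*(-2) = ((48 + 8*q + 8*q) + 4)*(-2) = ((48 + 16*q) + 4)*(-2) = (52 + 16*q)*(-2) = -104 - 32*q)
(9 - 149) + d(10, -4) = (9 - 149) + (-104 - 32*(-4)) = -140 + (-104 + 128) = -140 + 24 = -116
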